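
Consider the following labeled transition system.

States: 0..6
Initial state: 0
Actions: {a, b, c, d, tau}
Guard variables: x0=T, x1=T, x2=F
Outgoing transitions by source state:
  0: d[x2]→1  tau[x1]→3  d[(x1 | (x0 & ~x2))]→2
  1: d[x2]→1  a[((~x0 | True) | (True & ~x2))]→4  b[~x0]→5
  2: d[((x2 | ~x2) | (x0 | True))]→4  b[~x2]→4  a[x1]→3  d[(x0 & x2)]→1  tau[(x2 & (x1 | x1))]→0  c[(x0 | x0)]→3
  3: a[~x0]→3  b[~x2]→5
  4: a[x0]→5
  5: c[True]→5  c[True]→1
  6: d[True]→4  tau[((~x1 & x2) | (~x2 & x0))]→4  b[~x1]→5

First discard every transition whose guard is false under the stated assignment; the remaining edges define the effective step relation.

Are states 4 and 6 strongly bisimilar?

Compute ~ classes (split until stable):
  P[0] = {{0,1,2,3,4,5,6}}
  P[1] = {{0,6},{1,4},{2},{3},{5}}
  P[2] = {{0},{1},{2},{3},{4},{5},{6}}
Fixed point at round 3; 7 class(es).
[4]={4}  [6]={6}

Answer: NOT BISIMILAR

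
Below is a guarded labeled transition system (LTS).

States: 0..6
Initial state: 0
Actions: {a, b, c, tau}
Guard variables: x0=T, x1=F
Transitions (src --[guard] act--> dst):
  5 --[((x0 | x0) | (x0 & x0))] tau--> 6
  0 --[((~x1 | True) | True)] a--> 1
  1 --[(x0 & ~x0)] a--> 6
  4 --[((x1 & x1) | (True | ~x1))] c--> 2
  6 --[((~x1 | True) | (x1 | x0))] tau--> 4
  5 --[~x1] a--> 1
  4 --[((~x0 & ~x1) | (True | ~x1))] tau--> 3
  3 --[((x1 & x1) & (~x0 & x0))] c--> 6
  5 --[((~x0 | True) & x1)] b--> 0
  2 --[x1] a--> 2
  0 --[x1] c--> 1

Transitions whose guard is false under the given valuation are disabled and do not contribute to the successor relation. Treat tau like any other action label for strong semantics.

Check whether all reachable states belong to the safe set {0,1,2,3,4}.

Inv-set: {0,1,2,3,4}
Reachable = {0,1}
  0: ✓
  1: ✓

Answer: INVARIANT HOLDS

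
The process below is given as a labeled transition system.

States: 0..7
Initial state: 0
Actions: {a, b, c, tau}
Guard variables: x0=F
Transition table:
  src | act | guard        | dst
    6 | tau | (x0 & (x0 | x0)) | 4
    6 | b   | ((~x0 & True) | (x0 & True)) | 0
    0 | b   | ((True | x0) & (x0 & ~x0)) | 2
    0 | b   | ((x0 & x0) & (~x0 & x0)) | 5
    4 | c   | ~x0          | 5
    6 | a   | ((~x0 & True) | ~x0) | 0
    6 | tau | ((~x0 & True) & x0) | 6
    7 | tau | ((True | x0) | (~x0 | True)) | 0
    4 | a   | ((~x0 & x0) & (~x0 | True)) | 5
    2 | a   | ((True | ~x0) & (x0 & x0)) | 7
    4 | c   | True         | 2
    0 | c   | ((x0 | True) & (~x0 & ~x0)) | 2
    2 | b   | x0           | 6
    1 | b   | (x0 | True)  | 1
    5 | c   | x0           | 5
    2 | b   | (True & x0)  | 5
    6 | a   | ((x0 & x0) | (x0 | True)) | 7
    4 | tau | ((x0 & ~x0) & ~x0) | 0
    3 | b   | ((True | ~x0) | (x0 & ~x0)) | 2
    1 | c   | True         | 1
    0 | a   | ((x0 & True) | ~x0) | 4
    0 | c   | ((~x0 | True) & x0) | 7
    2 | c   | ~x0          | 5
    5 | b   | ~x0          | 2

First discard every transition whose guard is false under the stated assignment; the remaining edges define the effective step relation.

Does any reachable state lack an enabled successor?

Answer: DEADLOCK-FREE

Analysis:
Reach set: {0,2,4,5}
  0: a→4  c→2  [2 out]
  2: c→5  [1 out]
  4: c→2  c→5  [2 out]
  5: b→2  [1 out]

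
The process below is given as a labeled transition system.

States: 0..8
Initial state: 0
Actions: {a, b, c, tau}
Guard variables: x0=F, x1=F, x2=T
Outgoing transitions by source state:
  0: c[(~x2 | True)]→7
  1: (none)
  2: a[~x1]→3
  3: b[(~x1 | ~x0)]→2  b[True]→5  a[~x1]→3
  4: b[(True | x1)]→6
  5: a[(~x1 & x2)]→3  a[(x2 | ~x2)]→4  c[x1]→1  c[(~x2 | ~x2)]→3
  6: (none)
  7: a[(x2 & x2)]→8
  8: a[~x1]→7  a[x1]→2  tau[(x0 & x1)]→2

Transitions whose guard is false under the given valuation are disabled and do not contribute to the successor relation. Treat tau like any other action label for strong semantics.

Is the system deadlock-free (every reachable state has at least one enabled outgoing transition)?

R = {0,7,8}
  0: c→7  [1 out]
  7: a→8  [1 out]
  8: a→7  [1 out]

Answer: DEADLOCK-FREE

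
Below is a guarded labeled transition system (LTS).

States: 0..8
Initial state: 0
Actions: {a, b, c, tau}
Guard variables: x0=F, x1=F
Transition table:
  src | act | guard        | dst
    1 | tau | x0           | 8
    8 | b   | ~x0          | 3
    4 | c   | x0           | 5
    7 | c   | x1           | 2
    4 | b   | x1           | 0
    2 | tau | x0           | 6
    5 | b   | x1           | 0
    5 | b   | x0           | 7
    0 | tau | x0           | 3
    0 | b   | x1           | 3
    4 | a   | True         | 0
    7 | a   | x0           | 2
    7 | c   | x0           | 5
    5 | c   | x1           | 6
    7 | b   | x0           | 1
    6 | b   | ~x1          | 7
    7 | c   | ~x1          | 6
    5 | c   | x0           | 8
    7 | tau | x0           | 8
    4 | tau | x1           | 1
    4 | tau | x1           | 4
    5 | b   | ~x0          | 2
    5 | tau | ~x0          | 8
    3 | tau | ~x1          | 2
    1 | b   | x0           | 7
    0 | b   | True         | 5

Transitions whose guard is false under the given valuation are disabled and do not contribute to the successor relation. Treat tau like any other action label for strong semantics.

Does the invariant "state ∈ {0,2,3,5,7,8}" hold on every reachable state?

Safe = {0,2,3,5,7,8}
Reachable = {0,2,3,5,8}
  0: ✓
  2: ✓
  3: ✓
  5: ✓
  8: ✓

Answer: INVARIANT HOLDS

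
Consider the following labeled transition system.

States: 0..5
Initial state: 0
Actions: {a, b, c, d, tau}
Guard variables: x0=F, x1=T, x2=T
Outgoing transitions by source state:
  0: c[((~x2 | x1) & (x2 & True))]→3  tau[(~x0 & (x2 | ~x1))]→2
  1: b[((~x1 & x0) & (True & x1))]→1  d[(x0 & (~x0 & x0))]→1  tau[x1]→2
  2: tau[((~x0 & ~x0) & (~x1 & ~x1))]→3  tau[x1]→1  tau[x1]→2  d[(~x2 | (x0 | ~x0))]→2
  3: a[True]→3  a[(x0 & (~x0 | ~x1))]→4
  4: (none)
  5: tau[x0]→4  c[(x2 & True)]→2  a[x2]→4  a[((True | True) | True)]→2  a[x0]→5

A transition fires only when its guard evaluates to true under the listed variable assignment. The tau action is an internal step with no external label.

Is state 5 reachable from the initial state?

Answer: UNREACHABLE

Trace:
After dropping false guards: 10 live edges.
Layer 0: {0}
Layer 1: {2,3}  cumulative {0,2,3}
Layer 2: {1}  cumulative {0,1,2,3}
Reachable = {0,1,2,3}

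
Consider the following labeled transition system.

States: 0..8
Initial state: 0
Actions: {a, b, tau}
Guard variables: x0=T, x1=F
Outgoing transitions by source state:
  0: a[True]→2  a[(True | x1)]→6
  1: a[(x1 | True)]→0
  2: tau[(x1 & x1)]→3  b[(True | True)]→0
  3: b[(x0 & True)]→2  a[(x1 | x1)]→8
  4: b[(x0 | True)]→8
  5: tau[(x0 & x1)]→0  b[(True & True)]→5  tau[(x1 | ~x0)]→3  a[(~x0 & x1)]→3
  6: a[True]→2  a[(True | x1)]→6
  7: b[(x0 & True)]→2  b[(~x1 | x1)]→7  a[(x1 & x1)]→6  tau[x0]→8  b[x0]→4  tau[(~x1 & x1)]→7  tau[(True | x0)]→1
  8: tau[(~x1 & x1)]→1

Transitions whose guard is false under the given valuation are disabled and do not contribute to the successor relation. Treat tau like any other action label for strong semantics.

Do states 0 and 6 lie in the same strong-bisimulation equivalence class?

Answer: BISIMILAR

Analysis:
Bisimulation quotient by refinement:
  round 0: {{0,1,2,3,4,5,6,7,8}}
  round 1: {{0,1,6},{2,3,4,5},{7},{8}}
  round 2: {{0,6},{1},{2},{3,5},{4},{7},{8}}
  round 3: {{0,6},{1},{2},{3},{4},{5},{7},{8}}
Fixed point at round 4; 8 class(es).
class of 0: {0,6}; class of 6: {0,6}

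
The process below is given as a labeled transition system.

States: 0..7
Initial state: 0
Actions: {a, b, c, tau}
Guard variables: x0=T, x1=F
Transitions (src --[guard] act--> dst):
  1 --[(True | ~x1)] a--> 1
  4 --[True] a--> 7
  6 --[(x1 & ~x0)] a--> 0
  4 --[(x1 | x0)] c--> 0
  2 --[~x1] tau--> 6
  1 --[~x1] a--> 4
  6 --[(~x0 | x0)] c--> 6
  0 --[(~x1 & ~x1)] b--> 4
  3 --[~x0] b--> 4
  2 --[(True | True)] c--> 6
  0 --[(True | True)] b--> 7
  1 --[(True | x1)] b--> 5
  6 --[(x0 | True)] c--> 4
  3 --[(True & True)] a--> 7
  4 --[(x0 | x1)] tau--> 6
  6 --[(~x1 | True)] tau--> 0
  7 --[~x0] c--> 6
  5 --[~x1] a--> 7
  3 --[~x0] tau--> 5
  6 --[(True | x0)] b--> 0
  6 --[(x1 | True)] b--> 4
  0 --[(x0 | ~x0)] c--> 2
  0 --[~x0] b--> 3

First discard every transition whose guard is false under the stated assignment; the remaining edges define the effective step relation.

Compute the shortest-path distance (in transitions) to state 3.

BFS to 3:
  L0 = {0}
  L1 = {2,4,7}
  L2 = {6}
3 never appears.

Answer: UNREACHABLE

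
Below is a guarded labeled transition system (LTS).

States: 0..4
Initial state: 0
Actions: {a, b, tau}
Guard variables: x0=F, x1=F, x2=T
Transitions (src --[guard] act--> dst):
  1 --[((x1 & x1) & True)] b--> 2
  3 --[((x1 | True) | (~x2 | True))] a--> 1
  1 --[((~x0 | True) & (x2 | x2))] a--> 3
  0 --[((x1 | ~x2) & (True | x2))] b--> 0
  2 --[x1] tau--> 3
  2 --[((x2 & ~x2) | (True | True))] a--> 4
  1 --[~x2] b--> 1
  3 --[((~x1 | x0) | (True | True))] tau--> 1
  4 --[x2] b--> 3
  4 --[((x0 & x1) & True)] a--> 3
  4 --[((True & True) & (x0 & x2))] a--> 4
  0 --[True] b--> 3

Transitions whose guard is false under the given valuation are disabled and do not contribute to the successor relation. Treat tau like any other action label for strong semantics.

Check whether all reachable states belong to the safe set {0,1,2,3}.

Allowed set {0,1,2,3}
R = {0,1,3}
  0: safe
  1: safe
  3: safe

Answer: INVARIANT HOLDS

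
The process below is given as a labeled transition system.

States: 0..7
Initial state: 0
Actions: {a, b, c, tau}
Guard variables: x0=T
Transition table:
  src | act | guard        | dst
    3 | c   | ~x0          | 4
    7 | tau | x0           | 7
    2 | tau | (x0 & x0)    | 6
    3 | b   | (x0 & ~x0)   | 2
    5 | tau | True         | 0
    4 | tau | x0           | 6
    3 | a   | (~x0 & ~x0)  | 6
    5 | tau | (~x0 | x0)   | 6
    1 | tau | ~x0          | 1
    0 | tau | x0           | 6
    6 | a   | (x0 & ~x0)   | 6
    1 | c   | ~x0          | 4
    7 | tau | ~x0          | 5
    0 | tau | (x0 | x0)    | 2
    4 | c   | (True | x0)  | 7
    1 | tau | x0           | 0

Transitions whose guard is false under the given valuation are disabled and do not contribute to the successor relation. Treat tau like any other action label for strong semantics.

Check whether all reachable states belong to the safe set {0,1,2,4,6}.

Answer: INVARIANT HOLDS

Trace:
Safe = {0,1,2,4,6}
Reachable = {0,2,6}
  0: safe
  2: safe
  6: safe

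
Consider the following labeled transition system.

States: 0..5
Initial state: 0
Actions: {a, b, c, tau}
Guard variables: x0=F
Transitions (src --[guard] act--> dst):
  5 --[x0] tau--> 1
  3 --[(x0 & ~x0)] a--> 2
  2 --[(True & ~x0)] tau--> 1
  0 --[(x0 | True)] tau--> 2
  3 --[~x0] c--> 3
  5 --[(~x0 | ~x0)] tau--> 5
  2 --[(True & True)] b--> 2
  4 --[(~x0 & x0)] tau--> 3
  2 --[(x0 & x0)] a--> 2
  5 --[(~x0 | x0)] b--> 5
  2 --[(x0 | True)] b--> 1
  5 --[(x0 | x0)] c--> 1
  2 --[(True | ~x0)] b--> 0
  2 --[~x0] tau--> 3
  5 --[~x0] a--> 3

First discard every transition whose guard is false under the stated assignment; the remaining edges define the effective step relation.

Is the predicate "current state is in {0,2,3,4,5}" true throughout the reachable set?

Safe = {0,2,3,4,5}
R = {0,1,2,3}
  0: ok
  1: outside
  2: ok
  3: ok
witness against invariant: tau·tau → 1

Answer: INVARIANT VIOLATED at state 1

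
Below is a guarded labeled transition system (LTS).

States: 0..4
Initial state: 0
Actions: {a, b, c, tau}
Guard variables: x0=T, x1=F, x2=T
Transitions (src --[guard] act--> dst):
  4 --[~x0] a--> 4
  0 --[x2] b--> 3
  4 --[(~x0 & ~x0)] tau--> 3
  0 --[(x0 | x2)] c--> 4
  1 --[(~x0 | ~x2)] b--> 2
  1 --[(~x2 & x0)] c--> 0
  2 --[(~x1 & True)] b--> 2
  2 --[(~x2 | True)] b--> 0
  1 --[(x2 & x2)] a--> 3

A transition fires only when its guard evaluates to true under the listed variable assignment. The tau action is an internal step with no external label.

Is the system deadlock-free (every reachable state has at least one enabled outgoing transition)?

Answer: DEADLOCK at state 3

Analysis:
Reachable = {0,3,4}
  0: b→3  c→4  [2 out]
  3: ∅  [STUCK]
  4: ∅  [STUCK]
trace reaching 3: b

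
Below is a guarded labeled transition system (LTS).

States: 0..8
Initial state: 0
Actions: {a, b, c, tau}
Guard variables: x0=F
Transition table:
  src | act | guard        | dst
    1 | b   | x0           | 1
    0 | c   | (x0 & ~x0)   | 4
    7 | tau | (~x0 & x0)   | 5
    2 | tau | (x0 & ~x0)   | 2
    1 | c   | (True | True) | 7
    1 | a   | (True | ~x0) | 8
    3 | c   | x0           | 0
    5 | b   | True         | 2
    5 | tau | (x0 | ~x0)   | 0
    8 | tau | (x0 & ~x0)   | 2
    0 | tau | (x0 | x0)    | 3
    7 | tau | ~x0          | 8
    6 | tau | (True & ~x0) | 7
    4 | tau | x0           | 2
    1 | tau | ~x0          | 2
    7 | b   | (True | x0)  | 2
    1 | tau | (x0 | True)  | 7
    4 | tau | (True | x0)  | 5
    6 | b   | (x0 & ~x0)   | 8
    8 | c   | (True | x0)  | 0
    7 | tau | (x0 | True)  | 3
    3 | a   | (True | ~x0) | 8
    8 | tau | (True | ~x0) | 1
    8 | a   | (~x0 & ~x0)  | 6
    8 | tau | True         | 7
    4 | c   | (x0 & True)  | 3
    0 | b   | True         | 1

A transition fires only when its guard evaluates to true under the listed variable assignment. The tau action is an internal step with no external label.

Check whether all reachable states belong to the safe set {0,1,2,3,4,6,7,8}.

Allowed set {0,1,2,3,4,6,7,8}
Reach set: {0,1,2,3,6,7,8}
  0: ✓
  1: ✓
  2: ✓
  3: ✓
  6: ✓
  7: ✓
  8: ✓

Answer: INVARIANT HOLDS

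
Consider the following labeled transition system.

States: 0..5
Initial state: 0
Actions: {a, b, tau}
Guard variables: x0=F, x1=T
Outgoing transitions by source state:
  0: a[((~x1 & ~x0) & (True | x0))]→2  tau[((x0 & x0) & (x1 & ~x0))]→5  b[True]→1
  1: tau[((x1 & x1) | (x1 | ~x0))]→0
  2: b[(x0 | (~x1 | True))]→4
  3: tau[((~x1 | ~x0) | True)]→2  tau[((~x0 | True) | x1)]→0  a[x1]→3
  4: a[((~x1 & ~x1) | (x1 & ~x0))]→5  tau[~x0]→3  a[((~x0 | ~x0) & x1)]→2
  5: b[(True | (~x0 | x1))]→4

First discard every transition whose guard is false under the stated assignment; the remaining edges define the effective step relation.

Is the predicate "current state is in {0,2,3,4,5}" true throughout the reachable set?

Answer: INVARIANT VIOLATED at state 1

Trace:
Safe = {0,2,3,4,5}
Reachable = {0,1}
  0: ✓
  1: VIOLATES
witness against invariant: b → 1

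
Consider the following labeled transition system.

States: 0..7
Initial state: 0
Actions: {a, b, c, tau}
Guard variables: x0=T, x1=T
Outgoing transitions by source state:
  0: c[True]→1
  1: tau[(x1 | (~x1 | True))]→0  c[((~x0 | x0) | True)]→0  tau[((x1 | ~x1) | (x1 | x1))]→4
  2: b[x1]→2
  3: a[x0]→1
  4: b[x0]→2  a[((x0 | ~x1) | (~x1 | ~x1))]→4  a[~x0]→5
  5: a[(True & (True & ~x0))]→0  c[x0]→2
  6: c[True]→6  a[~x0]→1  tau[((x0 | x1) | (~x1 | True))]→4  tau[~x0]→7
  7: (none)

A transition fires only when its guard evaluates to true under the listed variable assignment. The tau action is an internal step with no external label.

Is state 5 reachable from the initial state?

Answer: UNREACHABLE

Working:
After dropping false guards: 11 live edges.
L0 = {0}
L1 = {1}  now seen {0,1}
L2 = {4}  now seen {0,1,4}
L3 = {2}  now seen {0,1,2,4}
Reachable = {0,1,2,4}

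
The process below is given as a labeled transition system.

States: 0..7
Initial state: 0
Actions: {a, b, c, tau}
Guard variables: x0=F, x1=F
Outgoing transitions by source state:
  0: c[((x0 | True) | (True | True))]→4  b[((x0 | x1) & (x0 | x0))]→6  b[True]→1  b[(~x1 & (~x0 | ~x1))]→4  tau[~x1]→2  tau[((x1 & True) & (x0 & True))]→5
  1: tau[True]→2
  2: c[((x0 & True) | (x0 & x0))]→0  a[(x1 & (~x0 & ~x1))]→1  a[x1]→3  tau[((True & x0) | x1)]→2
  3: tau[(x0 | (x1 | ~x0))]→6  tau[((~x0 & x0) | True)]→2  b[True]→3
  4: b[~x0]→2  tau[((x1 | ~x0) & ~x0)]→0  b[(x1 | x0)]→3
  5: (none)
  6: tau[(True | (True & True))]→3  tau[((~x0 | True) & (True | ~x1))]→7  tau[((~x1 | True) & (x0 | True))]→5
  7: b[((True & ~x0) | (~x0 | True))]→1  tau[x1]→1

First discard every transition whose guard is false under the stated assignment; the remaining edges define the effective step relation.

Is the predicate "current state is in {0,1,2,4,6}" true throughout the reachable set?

Inv-set: {0,1,2,4,6}
Reach set: {0,1,2,4}
  0: ✓
  1: ✓
  2: ✓
  4: ✓

Answer: INVARIANT HOLDS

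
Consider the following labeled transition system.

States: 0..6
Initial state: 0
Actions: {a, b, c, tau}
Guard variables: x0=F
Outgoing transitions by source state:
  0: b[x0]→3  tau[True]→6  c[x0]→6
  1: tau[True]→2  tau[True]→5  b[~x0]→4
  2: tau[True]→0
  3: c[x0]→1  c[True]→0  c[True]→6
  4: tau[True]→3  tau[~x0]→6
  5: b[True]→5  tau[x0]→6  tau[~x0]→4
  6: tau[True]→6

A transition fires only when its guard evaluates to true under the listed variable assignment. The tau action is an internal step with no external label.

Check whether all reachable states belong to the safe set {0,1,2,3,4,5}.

Allowed set {0,1,2,3,4,5}
Reachable = {0,6}
  0: ✓
  6: VIOLATES
counterexample path to 6: tau

Answer: INVARIANT VIOLATED at state 6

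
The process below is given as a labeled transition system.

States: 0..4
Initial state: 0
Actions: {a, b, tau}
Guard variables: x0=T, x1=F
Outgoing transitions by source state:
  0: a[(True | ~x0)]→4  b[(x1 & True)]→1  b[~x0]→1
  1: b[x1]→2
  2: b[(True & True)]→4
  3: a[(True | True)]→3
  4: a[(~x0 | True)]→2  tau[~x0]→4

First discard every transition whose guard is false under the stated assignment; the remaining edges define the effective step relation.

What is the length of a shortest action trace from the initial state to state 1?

Breadth-first toward 1:
  L0 = {0}
  L1 = {4}
  L2 = {2}
1 never appears.

Answer: UNREACHABLE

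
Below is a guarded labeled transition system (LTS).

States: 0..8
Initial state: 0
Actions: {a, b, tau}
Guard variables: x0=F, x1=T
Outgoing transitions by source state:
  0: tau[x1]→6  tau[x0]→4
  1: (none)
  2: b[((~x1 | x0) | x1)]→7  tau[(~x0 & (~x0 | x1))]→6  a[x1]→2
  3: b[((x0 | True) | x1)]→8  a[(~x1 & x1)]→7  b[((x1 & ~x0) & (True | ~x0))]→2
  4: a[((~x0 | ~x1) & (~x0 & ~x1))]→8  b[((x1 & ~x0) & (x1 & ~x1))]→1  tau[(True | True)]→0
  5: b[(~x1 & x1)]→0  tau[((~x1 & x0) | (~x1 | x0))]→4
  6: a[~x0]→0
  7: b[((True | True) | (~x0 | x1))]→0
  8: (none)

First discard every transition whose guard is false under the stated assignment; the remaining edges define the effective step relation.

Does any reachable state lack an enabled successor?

Answer: DEADLOCK-FREE

Working:
Reachable = {0,6}
  0: tau→6  [1 exit(s)]
  6: a→0  [1 exit(s)]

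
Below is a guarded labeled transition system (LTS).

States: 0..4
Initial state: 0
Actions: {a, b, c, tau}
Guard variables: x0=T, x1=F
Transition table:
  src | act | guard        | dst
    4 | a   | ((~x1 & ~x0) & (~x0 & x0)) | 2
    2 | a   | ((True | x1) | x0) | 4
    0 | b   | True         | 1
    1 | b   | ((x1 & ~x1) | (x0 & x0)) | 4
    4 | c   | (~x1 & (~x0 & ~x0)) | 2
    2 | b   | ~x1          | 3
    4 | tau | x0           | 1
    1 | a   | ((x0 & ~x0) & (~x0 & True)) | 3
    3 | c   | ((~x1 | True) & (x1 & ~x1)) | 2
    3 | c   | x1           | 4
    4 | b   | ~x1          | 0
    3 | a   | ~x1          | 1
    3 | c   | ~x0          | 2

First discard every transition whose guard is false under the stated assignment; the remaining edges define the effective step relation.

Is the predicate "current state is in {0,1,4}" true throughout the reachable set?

Answer: INVARIANT HOLDS

Analysis:
Safe = {0,1,4}
Reach set: {0,1,4}
  0: ok
  1: ok
  4: ok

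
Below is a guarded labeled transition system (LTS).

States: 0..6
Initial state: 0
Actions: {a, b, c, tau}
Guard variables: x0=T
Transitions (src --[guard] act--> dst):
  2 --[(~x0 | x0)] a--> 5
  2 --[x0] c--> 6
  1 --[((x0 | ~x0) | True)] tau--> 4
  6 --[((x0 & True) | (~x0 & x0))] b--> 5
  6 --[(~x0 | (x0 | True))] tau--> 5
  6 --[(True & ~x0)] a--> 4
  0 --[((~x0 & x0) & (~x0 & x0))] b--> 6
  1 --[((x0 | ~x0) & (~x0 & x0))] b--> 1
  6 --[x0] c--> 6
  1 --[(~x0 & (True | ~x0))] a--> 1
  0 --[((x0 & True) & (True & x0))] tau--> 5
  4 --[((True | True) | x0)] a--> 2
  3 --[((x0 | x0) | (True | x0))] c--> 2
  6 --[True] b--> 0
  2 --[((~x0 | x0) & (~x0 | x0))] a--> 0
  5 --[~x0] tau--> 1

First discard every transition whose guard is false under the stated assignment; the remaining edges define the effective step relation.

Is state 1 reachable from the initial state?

Answer: UNREACHABLE

Trace:
11 transition(s) survive guard evaluation.
L0 = {0}
L1 = {5}  total {0,5}
Reachable = {0,5}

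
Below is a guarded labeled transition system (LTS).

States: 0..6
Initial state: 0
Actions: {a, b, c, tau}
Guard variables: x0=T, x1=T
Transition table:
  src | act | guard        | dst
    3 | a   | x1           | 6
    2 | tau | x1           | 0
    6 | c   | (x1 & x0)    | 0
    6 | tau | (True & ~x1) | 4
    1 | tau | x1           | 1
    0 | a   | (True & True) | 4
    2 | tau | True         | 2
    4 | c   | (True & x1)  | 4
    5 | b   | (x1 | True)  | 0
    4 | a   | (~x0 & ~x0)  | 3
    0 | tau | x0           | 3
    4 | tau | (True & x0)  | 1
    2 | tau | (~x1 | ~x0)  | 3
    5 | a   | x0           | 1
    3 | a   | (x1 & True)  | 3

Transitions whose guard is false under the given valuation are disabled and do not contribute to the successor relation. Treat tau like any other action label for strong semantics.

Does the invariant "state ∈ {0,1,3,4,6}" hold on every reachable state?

Inv-set: {0,1,3,4,6}
Reachable = {0,1,3,4,6}
  0: ok
  1: ok
  3: ok
  4: ok
  6: ok

Answer: INVARIANT HOLDS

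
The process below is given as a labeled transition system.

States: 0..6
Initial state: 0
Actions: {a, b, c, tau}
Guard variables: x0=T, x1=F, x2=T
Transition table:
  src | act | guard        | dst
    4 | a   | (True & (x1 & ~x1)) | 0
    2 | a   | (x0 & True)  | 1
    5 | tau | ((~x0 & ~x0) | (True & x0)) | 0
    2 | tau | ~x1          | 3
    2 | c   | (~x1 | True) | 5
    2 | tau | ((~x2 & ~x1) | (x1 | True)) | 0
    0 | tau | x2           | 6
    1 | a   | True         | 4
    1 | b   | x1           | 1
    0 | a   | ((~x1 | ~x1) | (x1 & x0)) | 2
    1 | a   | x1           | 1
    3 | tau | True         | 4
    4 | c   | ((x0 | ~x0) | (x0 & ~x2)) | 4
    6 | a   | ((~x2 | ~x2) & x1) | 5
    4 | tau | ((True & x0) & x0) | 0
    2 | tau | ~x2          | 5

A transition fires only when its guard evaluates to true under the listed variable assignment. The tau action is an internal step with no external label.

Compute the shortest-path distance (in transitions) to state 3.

Answer: 2

Analysis:
BFS to 3:
  Layer 0: {0}
  Layer 1: {2,6}
  Layer 2: {1,3,5}
first hit 3 at d=2 via a·tau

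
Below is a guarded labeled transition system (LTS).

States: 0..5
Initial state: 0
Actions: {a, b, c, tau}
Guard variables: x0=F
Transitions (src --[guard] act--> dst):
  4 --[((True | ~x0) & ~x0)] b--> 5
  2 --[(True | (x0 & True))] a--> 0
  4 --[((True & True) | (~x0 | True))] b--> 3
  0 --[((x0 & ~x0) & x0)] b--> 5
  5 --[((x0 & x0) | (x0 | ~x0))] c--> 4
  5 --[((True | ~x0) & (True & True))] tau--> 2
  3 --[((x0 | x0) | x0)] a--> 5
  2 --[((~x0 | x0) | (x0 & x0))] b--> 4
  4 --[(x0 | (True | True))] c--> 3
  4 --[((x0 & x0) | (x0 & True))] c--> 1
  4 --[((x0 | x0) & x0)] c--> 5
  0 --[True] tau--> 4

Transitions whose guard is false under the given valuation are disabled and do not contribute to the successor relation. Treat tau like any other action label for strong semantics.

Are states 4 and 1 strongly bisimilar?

Answer: NOT BISIMILAR

Trace:
Compute ~ classes (split until stable):
  round 0: {{0,1,2,3,4,5}}
  round 1: {{0},{1,3},{2},{4},{5}}
Fixed point at round 2; 5 class(es).
class of 4: {4}; class of 1: {1,3}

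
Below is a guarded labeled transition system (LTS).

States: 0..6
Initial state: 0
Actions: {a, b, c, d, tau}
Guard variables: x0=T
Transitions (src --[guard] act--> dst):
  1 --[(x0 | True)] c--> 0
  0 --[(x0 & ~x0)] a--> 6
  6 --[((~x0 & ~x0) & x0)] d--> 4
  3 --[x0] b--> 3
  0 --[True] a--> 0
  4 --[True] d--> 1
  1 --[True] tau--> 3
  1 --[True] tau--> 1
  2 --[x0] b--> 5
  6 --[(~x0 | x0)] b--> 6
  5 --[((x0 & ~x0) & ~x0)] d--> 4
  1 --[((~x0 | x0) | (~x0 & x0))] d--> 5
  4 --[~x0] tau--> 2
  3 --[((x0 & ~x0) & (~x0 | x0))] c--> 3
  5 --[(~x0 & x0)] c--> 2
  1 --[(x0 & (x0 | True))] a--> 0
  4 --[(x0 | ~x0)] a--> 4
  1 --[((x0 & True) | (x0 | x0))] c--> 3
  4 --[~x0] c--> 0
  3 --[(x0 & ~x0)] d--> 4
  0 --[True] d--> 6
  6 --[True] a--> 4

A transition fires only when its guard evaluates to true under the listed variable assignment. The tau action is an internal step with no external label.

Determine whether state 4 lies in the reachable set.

14 transition(s) survive guard evaluation.
Layer 0: {0}
Layer 1: {6}  cumulative {0,6}
Layer 2: {4}  cumulative {0,4,6}
Layer 3: {1}  cumulative {0,1,4,6}
Layer 4: {3,5}  cumulative {0,1,3,4,5,6}
Reach set: {0,1,3,4,5,6}
trace reaching 4: d·a

Answer: REACHABLE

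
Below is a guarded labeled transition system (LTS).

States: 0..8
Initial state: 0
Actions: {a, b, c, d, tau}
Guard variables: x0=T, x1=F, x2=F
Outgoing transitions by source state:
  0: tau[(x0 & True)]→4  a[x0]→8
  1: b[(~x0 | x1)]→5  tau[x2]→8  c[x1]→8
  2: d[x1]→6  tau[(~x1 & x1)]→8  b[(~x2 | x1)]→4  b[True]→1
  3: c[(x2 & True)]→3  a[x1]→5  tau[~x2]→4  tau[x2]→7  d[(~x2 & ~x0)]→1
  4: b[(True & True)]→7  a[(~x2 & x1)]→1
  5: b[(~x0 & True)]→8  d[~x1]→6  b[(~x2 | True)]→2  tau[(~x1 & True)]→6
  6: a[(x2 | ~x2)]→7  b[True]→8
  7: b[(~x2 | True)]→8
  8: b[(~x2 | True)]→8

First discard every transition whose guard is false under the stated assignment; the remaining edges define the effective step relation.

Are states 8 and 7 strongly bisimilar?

Answer: BISIMILAR

Trace:
Compute ~ classes (split until stable):
  π0 = {{0,1,2,3,4,5,6,7,8}}
  π1 = {{0},{1},{2,4,7,8},{3},{5},{6}}
  π2 = {{0},{1},{2},{3},{4,7,8},{5},{6}}
Fixed point at round 3; 7 class(es).
8∈{4,7,8}, 7∈{4,7,8}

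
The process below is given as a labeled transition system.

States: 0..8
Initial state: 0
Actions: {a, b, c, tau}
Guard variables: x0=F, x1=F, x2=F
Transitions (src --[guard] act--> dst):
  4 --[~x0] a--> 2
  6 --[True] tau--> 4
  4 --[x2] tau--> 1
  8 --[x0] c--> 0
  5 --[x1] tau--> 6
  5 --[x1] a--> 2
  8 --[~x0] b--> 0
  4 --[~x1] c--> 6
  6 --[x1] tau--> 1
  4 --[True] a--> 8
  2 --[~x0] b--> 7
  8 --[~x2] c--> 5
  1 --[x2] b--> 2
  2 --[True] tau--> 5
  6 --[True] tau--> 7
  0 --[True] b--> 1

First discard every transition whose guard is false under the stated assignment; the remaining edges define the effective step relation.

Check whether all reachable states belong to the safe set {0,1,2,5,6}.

Safe = {0,1,2,5,6}
R = {0,1}
  0: ok
  1: ok

Answer: INVARIANT HOLDS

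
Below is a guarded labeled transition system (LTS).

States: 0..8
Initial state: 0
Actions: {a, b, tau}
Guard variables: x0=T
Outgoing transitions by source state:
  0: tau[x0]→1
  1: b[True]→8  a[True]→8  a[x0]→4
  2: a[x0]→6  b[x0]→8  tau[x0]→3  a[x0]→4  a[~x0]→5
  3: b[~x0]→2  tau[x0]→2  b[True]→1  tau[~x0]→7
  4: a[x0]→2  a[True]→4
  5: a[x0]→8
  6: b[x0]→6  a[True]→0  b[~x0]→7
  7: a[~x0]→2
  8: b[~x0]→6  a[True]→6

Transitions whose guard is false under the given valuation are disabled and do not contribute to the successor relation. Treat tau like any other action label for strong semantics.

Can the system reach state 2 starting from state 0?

Answer: REACHABLE

Trace:
Guard filter leaves 16 enabled edge(s).
L0 = {0}
L1 = {1}  total {0,1}
L2 = {4,8}  total {0,1,4,8}
L3 = {2,6}  total {0,1,2,4,6,8}
L4 = {3}  total {0,1,2,3,4,6,8}
Reach set: {0,1,2,3,4,6,8}
trace reaching 2: tau·a·a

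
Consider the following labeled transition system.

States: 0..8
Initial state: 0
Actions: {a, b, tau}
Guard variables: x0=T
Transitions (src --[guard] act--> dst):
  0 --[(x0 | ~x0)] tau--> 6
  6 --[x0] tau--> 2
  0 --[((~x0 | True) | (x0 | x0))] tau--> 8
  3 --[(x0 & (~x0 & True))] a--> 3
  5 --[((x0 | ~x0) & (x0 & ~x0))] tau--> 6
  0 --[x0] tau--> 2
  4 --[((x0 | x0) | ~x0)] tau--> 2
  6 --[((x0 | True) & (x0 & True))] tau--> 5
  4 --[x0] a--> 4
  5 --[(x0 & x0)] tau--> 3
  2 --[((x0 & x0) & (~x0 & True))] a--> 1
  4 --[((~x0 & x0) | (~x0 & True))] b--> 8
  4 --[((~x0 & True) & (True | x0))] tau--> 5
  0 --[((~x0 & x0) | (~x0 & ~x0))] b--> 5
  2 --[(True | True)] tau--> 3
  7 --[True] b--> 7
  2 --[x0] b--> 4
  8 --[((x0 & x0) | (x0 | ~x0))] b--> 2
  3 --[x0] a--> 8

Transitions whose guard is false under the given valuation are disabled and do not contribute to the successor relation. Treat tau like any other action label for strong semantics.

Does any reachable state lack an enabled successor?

Reach set: {0,2,3,4,5,6,8}
  0: tau→2  tau→6  tau→8  [3 out]
  2: b→4  tau→3  [2 out]
  3: a→8  [1 out]
  4: a→4  tau→2  [2 out]
  5: tau→3  [1 out]
  6: tau→2  tau→5  [2 out]
  8: b→2  [1 out]

Answer: DEADLOCK-FREE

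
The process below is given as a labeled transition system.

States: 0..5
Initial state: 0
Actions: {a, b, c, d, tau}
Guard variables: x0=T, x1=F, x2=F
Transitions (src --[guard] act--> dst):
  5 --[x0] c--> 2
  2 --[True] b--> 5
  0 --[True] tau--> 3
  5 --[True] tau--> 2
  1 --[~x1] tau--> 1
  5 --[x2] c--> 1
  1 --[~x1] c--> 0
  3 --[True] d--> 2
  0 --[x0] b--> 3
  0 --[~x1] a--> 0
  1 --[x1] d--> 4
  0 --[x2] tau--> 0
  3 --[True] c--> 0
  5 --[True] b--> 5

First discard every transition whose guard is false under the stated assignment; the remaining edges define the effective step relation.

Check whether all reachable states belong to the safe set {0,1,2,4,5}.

Allowed set {0,1,2,4,5}
Reachable = {0,2,3,5}
  0: safe
  2: safe
  3: ✗ unsafe
  5: safe
reach 3 via tau — violates

Answer: INVARIANT VIOLATED at state 3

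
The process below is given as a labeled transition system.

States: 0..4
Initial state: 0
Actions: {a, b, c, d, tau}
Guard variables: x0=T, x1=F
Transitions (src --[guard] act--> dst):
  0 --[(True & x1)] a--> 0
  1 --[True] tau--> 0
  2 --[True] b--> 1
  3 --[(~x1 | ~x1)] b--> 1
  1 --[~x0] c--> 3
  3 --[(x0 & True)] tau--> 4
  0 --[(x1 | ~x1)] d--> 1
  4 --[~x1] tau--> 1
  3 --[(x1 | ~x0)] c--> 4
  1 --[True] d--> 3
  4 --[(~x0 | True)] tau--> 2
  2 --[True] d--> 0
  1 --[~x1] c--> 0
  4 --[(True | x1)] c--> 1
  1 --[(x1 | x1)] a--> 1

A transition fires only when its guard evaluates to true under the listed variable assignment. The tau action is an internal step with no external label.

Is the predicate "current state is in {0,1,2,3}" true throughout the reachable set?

Answer: INVARIANT VIOLATED at state 4

Analysis:
Safe = {0,1,2,3}
Reach set: {0,1,2,3,4}
  0: ok
  1: ok
  2: ok
  3: ok
  4: outside
counterexample path to 4: d·d·tau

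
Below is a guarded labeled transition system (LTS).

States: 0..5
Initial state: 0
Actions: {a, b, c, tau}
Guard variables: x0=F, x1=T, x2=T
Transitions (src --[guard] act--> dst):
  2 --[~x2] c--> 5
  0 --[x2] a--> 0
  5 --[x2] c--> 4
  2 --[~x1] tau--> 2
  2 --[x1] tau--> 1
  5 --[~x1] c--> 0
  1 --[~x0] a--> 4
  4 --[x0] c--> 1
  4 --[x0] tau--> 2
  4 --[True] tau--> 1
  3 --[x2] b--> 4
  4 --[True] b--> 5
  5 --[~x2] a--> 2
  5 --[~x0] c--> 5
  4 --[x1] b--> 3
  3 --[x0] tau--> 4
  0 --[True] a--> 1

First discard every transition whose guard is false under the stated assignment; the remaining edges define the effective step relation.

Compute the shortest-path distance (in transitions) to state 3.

Answer: 3

Analysis:
Layered search for 3:
  Layer 0: {0}
  Layer 1: {1}
  Layer 2: {4}
  Layer 3: {3,5}
depth(3)=3, e.g. a·a·b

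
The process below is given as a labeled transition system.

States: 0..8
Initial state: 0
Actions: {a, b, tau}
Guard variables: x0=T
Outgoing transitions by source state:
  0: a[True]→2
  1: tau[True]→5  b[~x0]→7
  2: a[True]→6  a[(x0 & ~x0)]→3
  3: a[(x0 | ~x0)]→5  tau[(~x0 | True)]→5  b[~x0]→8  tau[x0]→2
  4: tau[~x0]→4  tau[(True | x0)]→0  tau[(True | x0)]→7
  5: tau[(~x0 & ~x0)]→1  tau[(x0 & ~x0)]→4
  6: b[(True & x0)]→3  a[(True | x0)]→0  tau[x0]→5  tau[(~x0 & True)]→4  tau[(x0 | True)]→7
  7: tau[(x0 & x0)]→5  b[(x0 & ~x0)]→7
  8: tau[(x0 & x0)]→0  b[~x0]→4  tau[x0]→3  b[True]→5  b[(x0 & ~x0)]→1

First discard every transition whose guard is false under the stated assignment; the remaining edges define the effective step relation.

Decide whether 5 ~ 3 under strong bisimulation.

Refine partition for ~:
  P[0] = {{0,1,2,3,4,5,6,7,8}}
  P[1] = {{0,2},{1,4,7},{3},{5},{6},{8}}
  P[2] = {{0},{1,7},{2},{3},{4},{5},{6},{8}}
Fixed point at round 3; 8 class(es).
class of 5: {5}; class of 3: {3}

Answer: NOT BISIMILAR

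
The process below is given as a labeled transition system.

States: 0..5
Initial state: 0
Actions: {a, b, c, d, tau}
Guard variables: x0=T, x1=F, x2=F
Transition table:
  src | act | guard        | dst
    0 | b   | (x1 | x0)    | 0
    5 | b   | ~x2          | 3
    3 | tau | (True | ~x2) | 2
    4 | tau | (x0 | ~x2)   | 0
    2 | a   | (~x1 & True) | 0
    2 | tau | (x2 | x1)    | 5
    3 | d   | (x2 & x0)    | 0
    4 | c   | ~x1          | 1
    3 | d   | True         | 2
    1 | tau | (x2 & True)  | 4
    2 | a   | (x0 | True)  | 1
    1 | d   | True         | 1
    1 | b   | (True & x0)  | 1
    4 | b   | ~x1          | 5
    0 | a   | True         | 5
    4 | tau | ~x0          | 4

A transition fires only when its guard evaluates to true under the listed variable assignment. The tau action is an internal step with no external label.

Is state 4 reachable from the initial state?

After dropping false guards: 12 live edges.
Layer 0: {0}
Layer 1: {5}  now seen {0,5}
Layer 2: {3}  now seen {0,3,5}
Layer 3: {2}  now seen {0,2,3,5}
Layer 4: {1}  now seen {0,1,2,3,5}
R = {0,1,2,3,5}

Answer: UNREACHABLE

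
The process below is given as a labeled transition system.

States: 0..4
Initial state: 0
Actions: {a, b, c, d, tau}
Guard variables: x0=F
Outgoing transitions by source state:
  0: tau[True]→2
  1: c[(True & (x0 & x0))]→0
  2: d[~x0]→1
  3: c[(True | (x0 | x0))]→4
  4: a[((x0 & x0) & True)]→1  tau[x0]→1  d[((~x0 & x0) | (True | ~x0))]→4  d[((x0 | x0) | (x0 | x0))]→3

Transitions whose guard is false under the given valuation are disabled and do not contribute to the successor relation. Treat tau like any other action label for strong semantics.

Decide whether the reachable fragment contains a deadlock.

Answer: DEADLOCK at state 1

Analysis:
Reach set: {0,1,2}
  0: tau→2  [deg 1]
  1: ∅  [no exit]
  2: d→1  [deg 1]
trace reaching 1: tau·d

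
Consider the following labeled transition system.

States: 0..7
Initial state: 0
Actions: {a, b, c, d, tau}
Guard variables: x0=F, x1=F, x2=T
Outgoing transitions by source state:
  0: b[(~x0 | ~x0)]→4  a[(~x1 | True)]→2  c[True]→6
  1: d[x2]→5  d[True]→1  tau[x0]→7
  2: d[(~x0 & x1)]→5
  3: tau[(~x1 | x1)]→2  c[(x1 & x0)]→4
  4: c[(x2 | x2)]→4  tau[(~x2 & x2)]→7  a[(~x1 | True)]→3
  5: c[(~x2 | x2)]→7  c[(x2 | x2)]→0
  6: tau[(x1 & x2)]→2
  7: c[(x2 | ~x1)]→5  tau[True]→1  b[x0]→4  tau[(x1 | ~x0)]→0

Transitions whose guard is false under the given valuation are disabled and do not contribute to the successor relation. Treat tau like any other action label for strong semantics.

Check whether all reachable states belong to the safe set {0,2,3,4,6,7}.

Answer: INVARIANT HOLDS

Trace:
Inv-set: {0,2,3,4,6,7}
Reach set: {0,2,3,4,6}
  0: safe
  2: safe
  3: safe
  4: safe
  6: safe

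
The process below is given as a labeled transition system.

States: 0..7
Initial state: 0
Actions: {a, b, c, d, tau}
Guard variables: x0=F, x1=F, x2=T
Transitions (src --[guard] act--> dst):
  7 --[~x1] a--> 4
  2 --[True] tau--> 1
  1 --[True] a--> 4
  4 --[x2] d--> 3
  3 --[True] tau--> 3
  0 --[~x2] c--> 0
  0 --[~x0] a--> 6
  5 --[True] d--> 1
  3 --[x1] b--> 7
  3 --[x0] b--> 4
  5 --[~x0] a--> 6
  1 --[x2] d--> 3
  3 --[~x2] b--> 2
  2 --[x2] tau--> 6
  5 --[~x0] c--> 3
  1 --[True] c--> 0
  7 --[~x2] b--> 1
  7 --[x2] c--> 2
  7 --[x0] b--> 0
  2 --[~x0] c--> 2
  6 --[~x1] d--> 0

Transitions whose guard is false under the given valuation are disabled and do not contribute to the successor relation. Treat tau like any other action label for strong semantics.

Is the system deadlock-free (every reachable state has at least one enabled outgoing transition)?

Answer: DEADLOCK-FREE

Analysis:
Reachable = {0,6}
  0: a→6  [1 out]
  6: d→0  [1 out]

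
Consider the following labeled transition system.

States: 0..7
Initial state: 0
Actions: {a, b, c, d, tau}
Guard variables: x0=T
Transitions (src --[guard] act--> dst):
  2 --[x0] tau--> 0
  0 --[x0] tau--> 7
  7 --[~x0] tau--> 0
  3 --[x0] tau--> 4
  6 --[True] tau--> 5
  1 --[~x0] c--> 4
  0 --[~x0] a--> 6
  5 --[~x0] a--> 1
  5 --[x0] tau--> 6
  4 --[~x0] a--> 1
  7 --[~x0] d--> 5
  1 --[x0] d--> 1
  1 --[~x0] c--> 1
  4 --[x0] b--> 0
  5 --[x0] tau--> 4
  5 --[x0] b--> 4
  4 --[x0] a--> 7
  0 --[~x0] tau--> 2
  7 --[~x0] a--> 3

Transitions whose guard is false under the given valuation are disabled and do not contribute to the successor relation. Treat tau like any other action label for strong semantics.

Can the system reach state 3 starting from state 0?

Answer: UNREACHABLE

Working:
After dropping false guards: 10 live edges.
depth 0: {0}
depth 1: {7}  now seen {0,7}
R = {0,7}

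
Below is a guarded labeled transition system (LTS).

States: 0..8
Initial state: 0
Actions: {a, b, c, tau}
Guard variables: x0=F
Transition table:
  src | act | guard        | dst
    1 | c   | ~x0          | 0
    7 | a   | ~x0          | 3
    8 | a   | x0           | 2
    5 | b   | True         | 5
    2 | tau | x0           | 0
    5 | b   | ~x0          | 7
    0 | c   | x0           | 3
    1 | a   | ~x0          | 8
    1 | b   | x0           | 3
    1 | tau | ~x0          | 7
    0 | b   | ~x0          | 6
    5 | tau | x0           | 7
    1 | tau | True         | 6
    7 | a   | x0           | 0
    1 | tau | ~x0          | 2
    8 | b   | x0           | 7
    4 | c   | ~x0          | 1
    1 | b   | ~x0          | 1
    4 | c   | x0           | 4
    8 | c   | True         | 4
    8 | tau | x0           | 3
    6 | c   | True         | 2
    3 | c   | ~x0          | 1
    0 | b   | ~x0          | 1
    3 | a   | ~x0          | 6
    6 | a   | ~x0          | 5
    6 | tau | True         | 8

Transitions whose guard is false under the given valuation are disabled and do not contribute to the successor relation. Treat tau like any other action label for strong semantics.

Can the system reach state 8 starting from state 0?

18 transition(s) survive guard evaluation.
L0 = {0}
L1 = {1,6}  now seen {0,1,6}
L2 = {2,5,7,8}  now seen {0,1,2,5,6,7,8}
L3 = {3,4}  now seen {0,1,2,3,4,5,6,7,8}
R = {0,1,2,3,4,5,6,7,8}
witness 8: b·a

Answer: REACHABLE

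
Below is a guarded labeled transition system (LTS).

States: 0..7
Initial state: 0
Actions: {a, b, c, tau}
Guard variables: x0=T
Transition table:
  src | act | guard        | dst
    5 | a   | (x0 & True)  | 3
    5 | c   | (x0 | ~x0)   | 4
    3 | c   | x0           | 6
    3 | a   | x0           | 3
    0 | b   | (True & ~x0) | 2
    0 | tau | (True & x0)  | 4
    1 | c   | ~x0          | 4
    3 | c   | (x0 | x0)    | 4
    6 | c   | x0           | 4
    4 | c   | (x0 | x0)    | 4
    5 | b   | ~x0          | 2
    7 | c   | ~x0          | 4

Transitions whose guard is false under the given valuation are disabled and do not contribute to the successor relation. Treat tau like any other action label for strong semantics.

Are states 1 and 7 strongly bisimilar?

Bisimulation quotient by refinement:
  π0 = {{0,1,2,3,4,5,6,7}}
  π1 = {{0},{1,2,7},{3,5},{4,6}}
4 equivalence class(es) (converged in 2)
[1]={1,2,7}  [7]={1,2,7}

Answer: BISIMILAR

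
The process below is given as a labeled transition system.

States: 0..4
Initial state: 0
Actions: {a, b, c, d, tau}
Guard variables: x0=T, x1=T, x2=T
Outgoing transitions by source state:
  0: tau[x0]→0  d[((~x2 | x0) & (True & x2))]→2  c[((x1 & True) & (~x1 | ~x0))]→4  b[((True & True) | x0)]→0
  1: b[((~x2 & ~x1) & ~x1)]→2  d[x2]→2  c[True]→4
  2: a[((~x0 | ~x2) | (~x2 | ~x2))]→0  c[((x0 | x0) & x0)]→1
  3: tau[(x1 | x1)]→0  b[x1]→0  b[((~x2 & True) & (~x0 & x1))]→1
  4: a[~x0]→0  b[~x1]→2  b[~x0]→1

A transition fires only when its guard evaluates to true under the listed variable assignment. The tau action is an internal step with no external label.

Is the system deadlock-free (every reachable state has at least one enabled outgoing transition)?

Answer: DEADLOCK at state 4

Analysis:
Reachable = {0,1,2,4}
  0: b→0  d→2  tau→0  [3 exit(s)]
  1: c→4  d→2  [2 exit(s)]
  2: c→1  [1 exit(s)]
  4: ∅  [STUCK]
Path to 4: d·c·c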